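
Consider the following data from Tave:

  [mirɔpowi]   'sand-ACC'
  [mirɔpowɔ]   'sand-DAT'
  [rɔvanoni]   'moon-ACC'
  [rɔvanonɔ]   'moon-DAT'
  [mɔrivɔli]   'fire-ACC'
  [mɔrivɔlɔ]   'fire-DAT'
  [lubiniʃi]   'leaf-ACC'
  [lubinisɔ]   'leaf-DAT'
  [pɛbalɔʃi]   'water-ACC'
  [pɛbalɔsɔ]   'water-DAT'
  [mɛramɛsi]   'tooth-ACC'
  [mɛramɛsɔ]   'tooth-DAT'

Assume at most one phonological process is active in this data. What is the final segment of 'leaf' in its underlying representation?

/ʃ/

The stem for 'leaf' ends in [ʃ] in [lubiniʃi] but [s] in [lubinisɔ].
Compare 'tooth', with invariant [s] in [mɛramɛsi] and [mɛramɛsɔ]: an analysis with underlying /s/ and a rule producing [ʃ] before the ACC suffix would wrongly predict alternation here too.
The underlying segment must be /ʃ/; palato-alveolar /ʃ/ becomes [s] when no front vowel follows, yielding [s] there.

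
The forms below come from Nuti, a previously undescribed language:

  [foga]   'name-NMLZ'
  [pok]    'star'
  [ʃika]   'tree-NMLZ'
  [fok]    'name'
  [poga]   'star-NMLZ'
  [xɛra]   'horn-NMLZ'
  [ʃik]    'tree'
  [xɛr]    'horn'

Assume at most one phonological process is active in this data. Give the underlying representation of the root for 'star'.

The stem for 'star' ends in [k] in [pok] but [g] in [poga].
If /k/ were underlying and a rule turned it into [g] before the NMLZ suffix, 'tree' would also alternate; but it has [k] in both [ʃik] and [ʃika].
So /g/ is underlying, and a rule of word-final obstruent devoicing — voiced obstruents become voiceless word-finally — gives [k].

/pog/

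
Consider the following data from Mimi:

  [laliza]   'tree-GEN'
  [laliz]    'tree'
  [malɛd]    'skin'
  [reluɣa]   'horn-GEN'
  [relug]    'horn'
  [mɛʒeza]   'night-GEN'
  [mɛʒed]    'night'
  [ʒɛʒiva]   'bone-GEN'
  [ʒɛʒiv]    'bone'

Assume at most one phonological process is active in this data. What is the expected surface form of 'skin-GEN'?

[malɛza]

The root 'night' surfaces as [mɛʒeza] and [mɛʒed], with a stem-final [z] ~ [d] alternation.
Compare 'tree', with invariant [z] in [laliza] and [laliz]: an analysis with underlying /z/ and a rule producing [d] in isolation would wrongly predict alternation here too.
The underlying segment must be /d/; voiced stops become fricatives between vowels, yielding [z] there.
From [malɛd] the stem 'skin' is /malɛd/; between vowels this yields [malɛza].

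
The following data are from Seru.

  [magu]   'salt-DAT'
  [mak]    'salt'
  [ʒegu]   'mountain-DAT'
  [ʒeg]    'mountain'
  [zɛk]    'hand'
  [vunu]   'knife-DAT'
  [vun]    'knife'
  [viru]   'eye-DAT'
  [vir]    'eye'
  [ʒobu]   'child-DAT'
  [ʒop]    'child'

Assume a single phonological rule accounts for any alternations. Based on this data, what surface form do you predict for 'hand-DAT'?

'salt' shows [g] ~ [k] at the end of the stem ([magu] vs [mak]).
The stem 'mountain' ([ʒegu], [ʒeg]) shows [g] unchanged in both environments, so [g] cannot be basic with [k] derived in isolation.
The underlying segment must be /k/; voiceless stops become voiced between vowels, yielding [g] there.
From [zɛk] the stem 'hand' is /zɛk/; between vowels this yields [zɛgu].

[zɛgu]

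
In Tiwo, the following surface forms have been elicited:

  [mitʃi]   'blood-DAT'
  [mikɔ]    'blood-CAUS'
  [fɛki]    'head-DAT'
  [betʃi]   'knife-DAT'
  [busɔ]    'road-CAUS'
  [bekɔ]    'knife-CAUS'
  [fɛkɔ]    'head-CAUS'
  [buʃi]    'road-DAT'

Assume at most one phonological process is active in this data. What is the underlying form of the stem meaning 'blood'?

/mitʃ/

The root 'blood' surfaces as [mikɔ] and [mitʃi], with a stem-final [k] ~ [tʃ] alternation.
The stem 'head' ([fɛkɔ], [fɛki]) shows [k] unchanged in both environments, so [k] cannot be basic with [tʃ] derived before the DAT suffix.
The underlying segment must be /tʃ/; palato-alveolar /tʃ/ and /ʃ/ become [k] and [s] when no front vowel follows, yielding [k] there.
So 'blood' = /mitʃ/.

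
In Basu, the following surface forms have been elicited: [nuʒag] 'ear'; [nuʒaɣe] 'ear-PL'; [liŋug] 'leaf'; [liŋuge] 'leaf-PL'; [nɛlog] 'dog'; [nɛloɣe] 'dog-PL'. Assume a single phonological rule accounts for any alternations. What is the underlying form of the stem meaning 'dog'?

In [nɛlog] and [nɛloɣe] the final segment of 'dog' alternates: [g] ~ [ɣ].
The stem 'leaf' ([liŋug], [liŋuge]) shows [g] unchanged in both environments, so [g] cannot be basic with [ɣ] derived before the PL suffix.
The underlying segment must be /ɣ/; voiced fricatives become stops word-finally, yielding [g] there.
So 'dog' = /nɛloɣ/.

/nɛloɣ/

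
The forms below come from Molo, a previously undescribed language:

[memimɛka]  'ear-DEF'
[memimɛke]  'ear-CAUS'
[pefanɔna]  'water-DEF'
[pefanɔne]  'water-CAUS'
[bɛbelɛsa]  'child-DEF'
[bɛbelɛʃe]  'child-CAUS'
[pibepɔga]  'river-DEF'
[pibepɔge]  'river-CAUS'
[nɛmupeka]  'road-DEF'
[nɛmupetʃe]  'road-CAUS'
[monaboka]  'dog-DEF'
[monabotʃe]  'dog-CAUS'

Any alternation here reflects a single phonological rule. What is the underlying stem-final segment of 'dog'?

The root 'dog' surfaces as [monaboka] and [monabotʃe], with a stem-final [k] ~ [tʃ] alternation.
Compare 'ear', with invariant [k] in [memimɛka] and [memimɛke]: an analysis with underlying /k/ and a rule producing [tʃ] before the CAUS suffix would wrongly predict alternation here too.
The alternation reflects depalatalization: palato-alveolar /tʃ/ and /ʃ/ become [k] and [s] when no front vowel follows. /tʃ/ is underlying.

/tʃ/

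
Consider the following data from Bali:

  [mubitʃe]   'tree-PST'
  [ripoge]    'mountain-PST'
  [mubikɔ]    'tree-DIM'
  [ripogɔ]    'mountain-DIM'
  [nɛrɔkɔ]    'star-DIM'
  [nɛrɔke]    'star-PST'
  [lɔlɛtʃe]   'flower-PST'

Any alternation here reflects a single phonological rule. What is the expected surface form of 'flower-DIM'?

'tree' shows [tʃ] ~ [k] at the end of the stem ([mubitʃe] vs [mubikɔ]).
If /k/ were underlying and a rule turned it into [tʃ] before the PST suffix, 'star' would also alternate; but it has [k] in both [nɛrɔke] and [nɛrɔkɔ].
Therefore /tʃ/ is basic and [k] is derived by depalatalization (palato-alveolar /tʃ/ becomes [k] when no front vowel follows).
The one attested form of 'flower', [lɔlɛtʃe], shows underlying /lɔlɛtʃ/. Applying the same rule when no front vowel follows gives [lɔlɛkɔ].

[lɔlɛkɔ]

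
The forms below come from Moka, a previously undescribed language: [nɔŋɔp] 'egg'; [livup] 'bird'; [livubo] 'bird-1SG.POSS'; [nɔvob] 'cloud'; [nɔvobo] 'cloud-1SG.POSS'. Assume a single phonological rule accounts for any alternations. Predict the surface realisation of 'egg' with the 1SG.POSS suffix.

[nɔŋɔbo]

The stem for 'bird' ends in [p] in [livup] but [b] in [livubo].
But 'cloud' keeps [b] in both environments ([nɔvob], [nɔvobo]), so there is no rule changing /b/ to [p] in isolation.
So /p/ is underlying, and a rule of intervocalic voicing — voiceless stops become voiced between vowels — gives [b].
From [nɔŋɔp] the stem 'egg' is /nɔŋɔp/; between vowels this yields [nɔŋɔbo].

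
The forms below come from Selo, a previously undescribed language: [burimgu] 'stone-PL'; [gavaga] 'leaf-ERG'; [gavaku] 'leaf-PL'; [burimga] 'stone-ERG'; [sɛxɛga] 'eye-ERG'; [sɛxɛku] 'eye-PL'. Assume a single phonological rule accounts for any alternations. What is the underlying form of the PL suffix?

The PL morpheme has two allomorphs, [-gu] and [-ku].
By contrast the ERG suffix keeps its initial [g] throughout — that segment must be underlying.
The PL suffix is therefore /-ku/ underlyingly, with post-nasal voicing: voiceless stops become voiced after a nasal.

/-ku/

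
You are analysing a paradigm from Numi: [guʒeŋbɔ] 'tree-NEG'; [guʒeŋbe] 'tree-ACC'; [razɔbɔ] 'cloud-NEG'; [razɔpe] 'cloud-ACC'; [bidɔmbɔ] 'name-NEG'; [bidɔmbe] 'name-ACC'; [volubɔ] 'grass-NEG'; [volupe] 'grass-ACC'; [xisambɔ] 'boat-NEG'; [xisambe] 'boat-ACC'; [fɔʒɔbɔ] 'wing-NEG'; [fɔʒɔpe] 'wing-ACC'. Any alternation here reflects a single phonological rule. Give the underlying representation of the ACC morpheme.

/-pe/

The ACC suffix surfaces as [-be] and [-pe], depending on the final segment of the stem.
The NEG suffix, which begins with [b], is invariant after every stem; so [b] is not altered by any rule here.
The ACC suffix is therefore /-pe/ underlyingly, with post-nasal voicing: voiceless stops become voiced after a nasal.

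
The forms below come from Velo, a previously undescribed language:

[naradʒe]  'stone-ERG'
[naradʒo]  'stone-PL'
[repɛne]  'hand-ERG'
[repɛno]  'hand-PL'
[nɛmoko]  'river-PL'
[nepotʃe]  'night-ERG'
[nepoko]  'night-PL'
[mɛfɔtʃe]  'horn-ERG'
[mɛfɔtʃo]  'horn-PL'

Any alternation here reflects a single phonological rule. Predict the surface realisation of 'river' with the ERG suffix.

The stem for 'night' ends in [tʃ] in [nepotʃe] but [k] in [nepoko].
If /tʃ/ were underlying and a rule turned it into [k] before the PL suffix, 'horn' would also alternate; but it has [tʃ] in both [mɛfɔtʃe] and [mɛfɔtʃo].
So /k/ is underlying, and a rule of palatalization before a front vowel — /k/ becomes palato-alveolar [tʃ] before a front vowel — gives [tʃ].
The one attested form of 'river', [nɛmoko], shows underlying /nɛmok/. Applying the same rule before a front vowel gives [nɛmotʃe].

[nɛmotʃe]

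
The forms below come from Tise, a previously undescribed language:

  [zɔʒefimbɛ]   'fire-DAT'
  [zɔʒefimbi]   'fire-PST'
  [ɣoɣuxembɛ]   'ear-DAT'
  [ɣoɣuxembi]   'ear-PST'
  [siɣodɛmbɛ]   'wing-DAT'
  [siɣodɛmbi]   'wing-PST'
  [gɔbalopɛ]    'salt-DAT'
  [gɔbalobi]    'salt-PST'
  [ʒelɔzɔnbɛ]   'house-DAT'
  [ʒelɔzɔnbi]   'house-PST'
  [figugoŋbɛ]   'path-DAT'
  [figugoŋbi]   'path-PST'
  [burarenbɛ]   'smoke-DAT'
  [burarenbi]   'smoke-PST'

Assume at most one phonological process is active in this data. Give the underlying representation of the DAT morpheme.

/-pɛ/

The DAT suffix surfaces as [-bɛ] and [-pɛ], depending on the final segment of the stem.
By contrast the PST suffix keeps its initial [b] throughout — that segment must be underlying.
So the underlying form is /-pɛ/, and voiceless stops become voiced after a nasal.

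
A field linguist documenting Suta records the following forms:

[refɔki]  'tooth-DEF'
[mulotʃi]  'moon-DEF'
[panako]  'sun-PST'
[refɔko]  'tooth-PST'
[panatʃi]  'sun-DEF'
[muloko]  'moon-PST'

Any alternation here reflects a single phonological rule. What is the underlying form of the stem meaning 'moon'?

In [mulotʃi] and [muloko] the final segment of 'moon' alternates: [tʃ] ~ [k].
If /k/ were underlying and a rule turned it into [tʃ] before the DEF suffix, 'tooth' would also alternate; but it has [k] in both [refɔki] and [refɔko].
So /tʃ/ is underlying, and a rule of depalatalization — palato-alveolar /tʃ/ becomes [k] when no front vowel follows — gives [k].

/mulotʃ/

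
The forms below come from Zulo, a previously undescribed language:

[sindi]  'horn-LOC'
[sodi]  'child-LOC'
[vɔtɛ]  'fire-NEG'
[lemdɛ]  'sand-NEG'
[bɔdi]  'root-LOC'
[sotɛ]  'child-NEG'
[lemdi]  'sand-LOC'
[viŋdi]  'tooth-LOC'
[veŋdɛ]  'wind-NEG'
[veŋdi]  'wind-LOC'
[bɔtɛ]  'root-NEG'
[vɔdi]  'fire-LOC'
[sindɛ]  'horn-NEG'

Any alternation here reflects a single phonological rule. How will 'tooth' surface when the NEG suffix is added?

The NEG suffix surfaces as [-dɛ] and [-tɛ], depending on the final segment of the stem.
The LOC suffix, which begins with [d], is invariant after every stem; so [d] is not altered by any rule here.
The NEG suffix is therefore /-tɛ/ underlyingly, with post-nasal voicing: voiceless stops become voiced after a nasal.
After 'tooth', which ends in a nasal, the suffix surfaces as [-dɛ], giving [viŋdɛ].

[viŋdɛ]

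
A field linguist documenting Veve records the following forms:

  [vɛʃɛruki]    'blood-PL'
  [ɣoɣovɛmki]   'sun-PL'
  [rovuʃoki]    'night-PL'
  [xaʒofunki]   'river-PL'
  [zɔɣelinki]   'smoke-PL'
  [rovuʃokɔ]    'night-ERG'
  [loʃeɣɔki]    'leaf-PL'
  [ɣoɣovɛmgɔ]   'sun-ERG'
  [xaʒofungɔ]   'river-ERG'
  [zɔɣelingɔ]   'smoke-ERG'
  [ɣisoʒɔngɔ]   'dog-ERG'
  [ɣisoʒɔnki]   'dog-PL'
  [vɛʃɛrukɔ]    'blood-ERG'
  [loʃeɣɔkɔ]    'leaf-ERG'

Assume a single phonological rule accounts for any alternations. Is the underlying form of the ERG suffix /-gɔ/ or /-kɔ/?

/-gɔ/

The ERG morpheme has two allomorphs, [-gɔ] and [-kɔ].
By contrast the PL suffix keeps its initial [k] throughout — that segment must be underlying.
The ERG suffix is therefore /-gɔ/ underlyingly, with post-vocalic devoicing: voiced stops become voiceless after a vowel.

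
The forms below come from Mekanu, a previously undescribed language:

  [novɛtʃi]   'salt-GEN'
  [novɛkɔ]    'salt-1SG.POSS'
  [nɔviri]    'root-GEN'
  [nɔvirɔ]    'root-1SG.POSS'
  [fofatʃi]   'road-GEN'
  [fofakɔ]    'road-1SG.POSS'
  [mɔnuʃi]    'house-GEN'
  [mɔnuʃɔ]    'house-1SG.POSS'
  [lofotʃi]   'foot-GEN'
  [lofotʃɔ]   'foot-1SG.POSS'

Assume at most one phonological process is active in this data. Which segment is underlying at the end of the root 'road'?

'road' shows [tʃ] ~ [k] at the end of the stem ([fofatʃi] vs [fofakɔ]).
But 'foot' keeps [tʃ] in both environments ([lofotʃi], [lofotʃɔ]), so there is no rule changing /tʃ/ to [k] before the 1SG.POSS suffix.
The underlying segment must be /k/; /k/ becomes palato-alveolar [tʃ] before a front vowel, yielding [tʃ] there.

/k/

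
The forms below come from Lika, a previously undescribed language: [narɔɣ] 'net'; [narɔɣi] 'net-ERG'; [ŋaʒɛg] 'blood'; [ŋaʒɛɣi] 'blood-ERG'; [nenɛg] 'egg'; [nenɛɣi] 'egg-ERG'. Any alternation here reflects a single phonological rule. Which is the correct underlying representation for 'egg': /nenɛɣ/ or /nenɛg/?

/nenɛg/

'egg' shows [g] ~ [ɣ] at the end of the stem ([nenɛg] vs [nenɛɣi]).
Compare 'net', with invariant [ɣ] in [narɔɣ] and [narɔɣi]: an analysis with underlying /ɣ/ and a rule producing [g] in isolation would wrongly predict alternation here too.
The alternation reflects intervocalic spirantization: voiced stops become fricatives between vowels. /g/ is underlying.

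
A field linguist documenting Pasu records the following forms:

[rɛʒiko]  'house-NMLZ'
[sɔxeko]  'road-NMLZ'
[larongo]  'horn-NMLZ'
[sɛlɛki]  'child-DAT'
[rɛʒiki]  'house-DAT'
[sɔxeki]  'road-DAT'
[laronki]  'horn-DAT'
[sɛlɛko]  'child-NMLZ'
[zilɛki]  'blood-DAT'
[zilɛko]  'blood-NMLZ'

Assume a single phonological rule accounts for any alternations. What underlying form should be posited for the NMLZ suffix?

The NMLZ morpheme has two allomorphs, [-go] and [-ko].
By contrast the DAT suffix keeps its initial [k] throughout — that segment must be underlying.
So the underlying form is /-go/, and voiced stops become voiceless after a vowel.

/-go/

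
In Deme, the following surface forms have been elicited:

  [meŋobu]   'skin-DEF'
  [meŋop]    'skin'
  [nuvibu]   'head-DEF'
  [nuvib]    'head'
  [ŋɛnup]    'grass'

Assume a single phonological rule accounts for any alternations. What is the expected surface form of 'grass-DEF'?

[ŋɛnubu]

The stem for 'skin' ends in [b] in [meŋobu] but [p] in [meŋop].
The stem 'head' ([nuvibu], [nuvib]) shows [b] unchanged in both environments, so [b] cannot be basic with [p] derived in isolation.
Therefore /p/ is basic and [b] is derived by intervocalic voicing (voiceless stops become voiced between vowels).
The one attested form of 'grass', [ŋɛnup], shows underlying /ŋɛnup/. Applying the same rule between vowels gives [ŋɛnubu].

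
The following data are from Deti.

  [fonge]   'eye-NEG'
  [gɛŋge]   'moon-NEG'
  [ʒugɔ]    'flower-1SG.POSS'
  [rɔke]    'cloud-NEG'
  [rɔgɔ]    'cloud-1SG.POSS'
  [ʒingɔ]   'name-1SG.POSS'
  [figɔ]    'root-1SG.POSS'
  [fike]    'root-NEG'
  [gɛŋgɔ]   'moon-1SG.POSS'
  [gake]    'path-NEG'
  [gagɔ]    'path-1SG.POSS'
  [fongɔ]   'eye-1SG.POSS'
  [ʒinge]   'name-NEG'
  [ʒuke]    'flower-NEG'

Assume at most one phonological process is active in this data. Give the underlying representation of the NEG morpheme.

The NEG morpheme has two allomorphs, [-ge] and [-ke].
By contrast the 1SG.POSS suffix keeps its initial [g] throughout — that segment must be underlying.
So the underlying form is /-ke/, and voiceless stops become voiced after a nasal.

/-ke/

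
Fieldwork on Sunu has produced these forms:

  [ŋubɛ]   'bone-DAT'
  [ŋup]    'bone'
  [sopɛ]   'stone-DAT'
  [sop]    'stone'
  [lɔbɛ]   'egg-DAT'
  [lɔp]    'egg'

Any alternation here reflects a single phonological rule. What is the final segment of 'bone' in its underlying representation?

The stem for 'bone' ends in [b] in [ŋubɛ] but [p] in [ŋup].
Compare 'stone', with invariant [p] in [sopɛ] and [sop]: an analysis with underlying /p/ and a rule producing [b] before the DAT suffix would wrongly predict alternation here too.
So /b/ is underlying, and a rule of word-final obstruent devoicing — voiced obstruents become voiceless word-finally — gives [p].

/b/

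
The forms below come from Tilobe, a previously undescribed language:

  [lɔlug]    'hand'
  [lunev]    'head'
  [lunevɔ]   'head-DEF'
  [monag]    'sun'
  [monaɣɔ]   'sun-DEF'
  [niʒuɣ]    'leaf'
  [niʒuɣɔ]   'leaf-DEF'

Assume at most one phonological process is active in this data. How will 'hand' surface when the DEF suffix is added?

In [monag] and [monaɣɔ] the final segment of 'sun' alternates: [g] ~ [ɣ].
Compare 'leaf', with invariant [ɣ] in [niʒuɣ] and [niʒuɣɔ]: an analysis with underlying /ɣ/ and a rule producing [g] in isolation would wrongly predict alternation here too.
Therefore /g/ is basic and [ɣ] is derived by intervocalic spirantization (voiced stops become fricatives between vowels).
The one attested form of 'hand', [lɔlug], shows underlying /lɔlug/. Applying the same rule between vowels gives [lɔluɣɔ].

[lɔluɣɔ]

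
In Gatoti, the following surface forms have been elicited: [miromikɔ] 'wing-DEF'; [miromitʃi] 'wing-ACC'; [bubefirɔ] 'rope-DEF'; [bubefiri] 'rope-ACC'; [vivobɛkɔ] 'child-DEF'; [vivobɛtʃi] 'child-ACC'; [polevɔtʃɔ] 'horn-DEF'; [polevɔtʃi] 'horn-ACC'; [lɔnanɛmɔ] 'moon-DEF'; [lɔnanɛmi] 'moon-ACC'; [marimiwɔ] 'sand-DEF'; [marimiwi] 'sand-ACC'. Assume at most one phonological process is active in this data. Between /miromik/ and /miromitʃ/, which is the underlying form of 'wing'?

/miromik/

The stem for 'wing' ends in [k] in [miromikɔ] but [tʃ] in [miromitʃi].
Compare 'horn', with invariant [tʃ] in [polevɔtʃɔ] and [polevɔtʃi]: an analysis with underlying /tʃ/ and a rule producing [k] before the DEF suffix would wrongly predict alternation here too.
The underlying segment must be /k/; /k/ becomes palato-alveolar [tʃ] before a front vowel, yielding [tʃ] there.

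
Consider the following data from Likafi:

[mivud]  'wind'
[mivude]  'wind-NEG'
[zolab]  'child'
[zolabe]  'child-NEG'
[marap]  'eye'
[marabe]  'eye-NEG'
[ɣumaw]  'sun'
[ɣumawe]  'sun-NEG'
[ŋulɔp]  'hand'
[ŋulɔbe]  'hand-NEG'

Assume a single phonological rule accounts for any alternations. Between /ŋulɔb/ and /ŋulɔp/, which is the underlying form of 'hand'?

'hand' shows [p] ~ [b] at the end of the stem ([ŋulɔp] vs [ŋulɔbe]).
Compare 'child', with invariant [b] in [zolab] and [zolabe]: an analysis with underlying /b/ and a rule producing [p] in isolation would wrongly predict alternation here too.
The alternation reflects intervocalic voicing: voiceless stops become voiced between vowels. /p/ is underlying.

/ŋulɔp/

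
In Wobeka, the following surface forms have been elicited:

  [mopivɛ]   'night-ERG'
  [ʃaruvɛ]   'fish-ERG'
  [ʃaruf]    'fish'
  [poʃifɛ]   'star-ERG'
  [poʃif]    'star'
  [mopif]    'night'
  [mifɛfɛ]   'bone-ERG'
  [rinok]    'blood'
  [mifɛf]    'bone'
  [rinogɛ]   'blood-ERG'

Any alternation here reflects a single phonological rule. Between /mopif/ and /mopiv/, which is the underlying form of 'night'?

/mopiv/

The root 'night' surfaces as [mopivɛ] and [mopif], with a stem-final [v] ~ [f] alternation.
If /f/ were underlying and a rule turned it into [v] before the ERG suffix, 'bone' would also alternate; but it has [f] in both [mifɛfɛ] and [mifɛf].
The alternation reflects word-final obstruent devoicing: voiced obstruents become voiceless word-finally. /v/ is underlying.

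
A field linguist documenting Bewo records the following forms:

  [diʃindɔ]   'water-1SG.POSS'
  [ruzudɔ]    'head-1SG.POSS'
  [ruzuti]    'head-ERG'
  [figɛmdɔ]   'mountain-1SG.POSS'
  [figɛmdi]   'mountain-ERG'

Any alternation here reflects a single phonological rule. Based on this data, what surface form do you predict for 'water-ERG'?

The ERG suffix surfaces as [-di] and [-ti], depending on the final segment of the stem.
By contrast the 1SG.POSS suffix keeps its initial [d] throughout — that segment must be underlying.
The ERG suffix is therefore /-ti/ underlyingly, with post-nasal voicing: voiceless stops become voiced after a nasal.
After 'water', which ends in a nasal, the suffix surfaces as [-di], giving [diʃindi].

[diʃindi]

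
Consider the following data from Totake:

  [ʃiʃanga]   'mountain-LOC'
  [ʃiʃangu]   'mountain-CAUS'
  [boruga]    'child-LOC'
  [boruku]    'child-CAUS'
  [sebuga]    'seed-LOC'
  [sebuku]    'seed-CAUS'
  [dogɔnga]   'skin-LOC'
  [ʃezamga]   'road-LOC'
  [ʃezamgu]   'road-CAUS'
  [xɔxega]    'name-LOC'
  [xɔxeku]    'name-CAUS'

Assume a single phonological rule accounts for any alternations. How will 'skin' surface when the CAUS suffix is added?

The CAUS suffix surfaces as [-gu] and [-ku], depending on the final segment of the stem.
The LOC suffix, which begins with [g], is invariant after every stem; so [g] is not altered by any rule here.
So the underlying form is /-ku/, and voiceless stops become voiced after a nasal.
After 'skin', which ends in a nasal, the suffix surfaces as [-gu], giving [dogɔngu].

[dogɔngu]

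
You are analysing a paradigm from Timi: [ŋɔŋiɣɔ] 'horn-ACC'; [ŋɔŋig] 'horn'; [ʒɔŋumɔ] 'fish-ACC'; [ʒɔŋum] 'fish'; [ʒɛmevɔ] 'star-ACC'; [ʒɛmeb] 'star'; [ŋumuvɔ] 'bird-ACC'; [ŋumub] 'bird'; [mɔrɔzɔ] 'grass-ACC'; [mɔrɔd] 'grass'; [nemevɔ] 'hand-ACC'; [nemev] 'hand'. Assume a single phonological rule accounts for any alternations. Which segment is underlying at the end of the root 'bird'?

In [ŋumuvɔ] and [ŋumub] the final segment of 'bird' alternates: [v] ~ [b].
Compare 'hand', with invariant [v] in [nemevɔ] and [nemev]: an analysis with underlying /v/ and a rule producing [b] in isolation would wrongly predict alternation here too.
Therefore /b/ is basic and [v] is derived by intervocalic spirantization (voiced stops become fricatives between vowels).

/b/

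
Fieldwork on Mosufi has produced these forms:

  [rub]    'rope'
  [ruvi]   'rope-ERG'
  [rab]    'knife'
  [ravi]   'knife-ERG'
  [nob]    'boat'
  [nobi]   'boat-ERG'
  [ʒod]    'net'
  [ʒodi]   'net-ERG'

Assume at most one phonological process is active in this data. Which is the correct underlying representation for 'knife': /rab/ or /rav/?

/rav/

The root 'knife' surfaces as [rab] and [ravi], with a stem-final [b] ~ [v] alternation.
The stem 'boat' ([nob], [nobi]) shows [b] unchanged in both environments, so [b] cannot be basic with [v] derived before the ERG suffix.
Therefore /v/ is basic and [b] is derived by word-final hardening (voiced fricatives become stops word-finally).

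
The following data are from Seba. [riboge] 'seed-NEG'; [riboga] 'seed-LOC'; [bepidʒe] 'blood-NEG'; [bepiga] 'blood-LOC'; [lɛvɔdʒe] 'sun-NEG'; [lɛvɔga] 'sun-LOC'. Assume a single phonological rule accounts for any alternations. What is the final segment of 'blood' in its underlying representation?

/dʒ/

In [bepidʒe] and [bepiga] the final segment of 'blood' alternates: [dʒ] ~ [g].
If /g/ were underlying and a rule turned it into [dʒ] before the NEG suffix, 'seed' would also alternate; but it has [g] in both [riboge] and [riboga].
The underlying segment must be /dʒ/; palato-alveolar /dʒ/ becomes [g] when no front vowel follows, yielding [g] there.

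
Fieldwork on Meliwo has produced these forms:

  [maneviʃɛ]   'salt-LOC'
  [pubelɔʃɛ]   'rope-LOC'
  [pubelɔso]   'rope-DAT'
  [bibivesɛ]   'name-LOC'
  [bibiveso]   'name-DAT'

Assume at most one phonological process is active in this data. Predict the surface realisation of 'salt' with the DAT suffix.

In [pubelɔʃɛ] and [pubelɔso] the final segment of 'rope' alternates: [ʃ] ~ [s].
If /s/ were underlying and a rule turned it into [ʃ] before the LOC suffix, 'name' would also alternate; but it has [s] in both [bibivesɛ] and [bibiveso].
The alternation reflects depalatalization: palato-alveolar /ʃ/ becomes [s] when no front vowel follows. /ʃ/ is underlying.
The one attested form of 'salt', [maneviʃɛ], shows underlying /maneviʃ/. Applying the same rule when no front vowel follows gives [maneviso].

[maneviso]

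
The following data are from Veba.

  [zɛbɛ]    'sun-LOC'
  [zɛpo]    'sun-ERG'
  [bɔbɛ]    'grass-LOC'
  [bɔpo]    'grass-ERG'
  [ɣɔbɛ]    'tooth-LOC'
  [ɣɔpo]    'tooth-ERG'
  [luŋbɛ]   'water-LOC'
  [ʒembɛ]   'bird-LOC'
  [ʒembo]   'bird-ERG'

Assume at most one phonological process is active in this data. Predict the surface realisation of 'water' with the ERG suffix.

The ERG suffix surfaces as [-bo] and [-po], depending on the final segment of the stem.
The LOC suffix, which begins with [b], is invariant after every stem; so [b] is not altered by any rule here.
So the underlying form is /-po/, and voiceless stops become voiced after a nasal.
After 'water', which ends in a nasal, the suffix surfaces as [-bo], giving [luŋbo].

[luŋbo]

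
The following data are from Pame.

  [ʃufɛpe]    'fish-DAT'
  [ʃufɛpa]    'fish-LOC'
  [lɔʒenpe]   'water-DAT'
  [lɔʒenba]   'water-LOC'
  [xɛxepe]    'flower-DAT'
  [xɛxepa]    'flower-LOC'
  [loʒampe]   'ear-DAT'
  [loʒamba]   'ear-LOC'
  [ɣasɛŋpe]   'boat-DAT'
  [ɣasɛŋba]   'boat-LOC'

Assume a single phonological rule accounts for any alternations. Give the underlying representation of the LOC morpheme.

The LOC suffix surfaces as [-ba] and [-pa], depending on the final segment of the stem.
By contrast the DAT suffix keeps its initial [p] throughout — that segment must be underlying.
So the underlying form is /-ba/, and voiced stops become voiceless after a vowel.

/-ba/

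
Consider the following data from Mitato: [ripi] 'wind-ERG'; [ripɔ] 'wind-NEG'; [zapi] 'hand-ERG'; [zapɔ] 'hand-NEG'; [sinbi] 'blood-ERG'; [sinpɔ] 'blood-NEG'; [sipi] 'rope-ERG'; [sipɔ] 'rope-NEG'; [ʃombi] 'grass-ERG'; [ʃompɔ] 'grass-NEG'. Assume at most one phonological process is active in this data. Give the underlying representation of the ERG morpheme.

The ERG morpheme has two allomorphs, [-bi] and [-pi].
The NEG suffix, which begins with [p], is invariant after every stem; so [p] is not altered by any rule here.
The ERG suffix is therefore /-bi/ underlyingly, with post-vocalic devoicing: voiced stops become voiceless after a vowel.

/-bi/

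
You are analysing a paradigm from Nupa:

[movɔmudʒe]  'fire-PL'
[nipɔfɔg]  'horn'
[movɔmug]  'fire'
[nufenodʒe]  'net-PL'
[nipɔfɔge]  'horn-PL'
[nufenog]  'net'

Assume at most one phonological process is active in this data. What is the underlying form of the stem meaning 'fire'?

/movɔmudʒ/

The stem for 'fire' ends in [g] in [movɔmug] but [dʒ] in [movɔmudʒe].
Compare 'horn', with invariant [g] in [nipɔfɔg] and [nipɔfɔge]: an analysis with underlying /g/ and a rule producing [dʒ] before the PL suffix would wrongly predict alternation here too.
So /dʒ/ is underlying, and a rule of depalatalization — palato-alveolar /dʒ/ becomes [g] when no front vowel follows — gives [g].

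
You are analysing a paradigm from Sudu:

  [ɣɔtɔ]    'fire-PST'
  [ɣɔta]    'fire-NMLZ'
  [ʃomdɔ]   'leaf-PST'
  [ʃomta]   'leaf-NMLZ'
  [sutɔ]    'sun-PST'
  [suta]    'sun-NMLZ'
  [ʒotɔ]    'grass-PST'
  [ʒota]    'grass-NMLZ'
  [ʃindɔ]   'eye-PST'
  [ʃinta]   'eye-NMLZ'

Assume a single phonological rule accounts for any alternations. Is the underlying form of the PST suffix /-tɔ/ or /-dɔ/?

/-dɔ/

The PST morpheme has two allomorphs, [-dɔ] and [-tɔ].
By contrast the NMLZ suffix keeps its initial [t] throughout — that segment must be underlying.
The PST suffix is therefore /-dɔ/ underlyingly, with post-vocalic devoicing: voiced stops become voiceless after a vowel.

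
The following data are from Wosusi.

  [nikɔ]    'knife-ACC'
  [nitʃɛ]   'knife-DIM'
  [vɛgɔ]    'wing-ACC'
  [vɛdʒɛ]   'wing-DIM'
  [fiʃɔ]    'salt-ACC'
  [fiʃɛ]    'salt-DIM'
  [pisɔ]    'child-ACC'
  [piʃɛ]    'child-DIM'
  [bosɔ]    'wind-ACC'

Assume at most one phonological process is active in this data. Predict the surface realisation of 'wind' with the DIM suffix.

'child' shows [s] ~ [ʃ] at the end of the stem ([pisɔ] vs [piʃɛ]).
But 'salt' keeps [ʃ] in both environments ([fiʃɔ], [fiʃɛ]), so there is no rule changing /ʃ/ to [s] before the ACC suffix.
Therefore /s/ is basic and [ʃ] is derived by palatalization before a front vowel (/k/, /g/ and /s/ become palato-alveolar [tʃ], [dʒ] and [ʃ] before a front vowel).
The one attested form of 'wind', [bosɔ], shows underlying /bos/. Applying the same rule before a front vowel gives [boʃɛ].

[boʃɛ]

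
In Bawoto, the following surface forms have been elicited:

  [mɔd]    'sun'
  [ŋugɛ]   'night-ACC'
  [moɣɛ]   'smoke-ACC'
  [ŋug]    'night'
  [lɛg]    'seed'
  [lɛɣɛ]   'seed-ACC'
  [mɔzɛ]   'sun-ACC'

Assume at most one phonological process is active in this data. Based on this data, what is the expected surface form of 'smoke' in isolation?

'seed' shows [g] ~ [ɣ] at the end of the stem ([lɛg] vs [lɛɣɛ]).
If /g/ were underlying and a rule turned it into [ɣ] before the ACC suffix, 'night' would also alternate; but it has [g] in both [ŋug] and [ŋugɛ].
The underlying segment must be /ɣ/; voiced fricatives become stops word-finally, yielding [g] there.
From [moɣɛ] the stem 'smoke' is /moɣ/; word-finally this yields [mog].

[mog]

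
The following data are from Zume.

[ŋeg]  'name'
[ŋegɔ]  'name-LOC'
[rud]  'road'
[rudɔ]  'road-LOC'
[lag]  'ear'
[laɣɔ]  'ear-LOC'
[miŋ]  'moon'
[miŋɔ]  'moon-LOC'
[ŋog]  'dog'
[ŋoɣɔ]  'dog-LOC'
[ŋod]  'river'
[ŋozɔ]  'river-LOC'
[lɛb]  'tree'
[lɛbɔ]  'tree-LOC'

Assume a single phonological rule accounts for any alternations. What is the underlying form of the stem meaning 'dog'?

/ŋoɣ/

'dog' shows [g] ~ [ɣ] at the end of the stem ([ŋog] vs [ŋoɣɔ]).
The stem 'name' ([ŋeg], [ŋegɔ]) shows [g] unchanged in both environments, so [g] cannot be basic with [ɣ] derived before the LOC suffix.
Therefore /ɣ/ is basic and [g] is derived by word-final hardening (voiced fricatives become stops word-finally).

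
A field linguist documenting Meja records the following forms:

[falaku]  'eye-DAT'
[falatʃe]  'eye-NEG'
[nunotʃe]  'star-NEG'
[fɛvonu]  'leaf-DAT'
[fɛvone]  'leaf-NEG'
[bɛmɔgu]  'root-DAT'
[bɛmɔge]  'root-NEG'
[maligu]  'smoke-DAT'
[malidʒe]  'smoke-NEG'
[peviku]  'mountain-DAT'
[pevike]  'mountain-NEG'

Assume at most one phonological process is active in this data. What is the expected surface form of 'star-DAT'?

[nunoku]

The stem for 'eye' ends in [k] in [falaku] but [tʃ] in [falatʃe].
If /k/ were underlying and a rule turned it into [tʃ] before the NEG suffix, 'mountain' would also alternate; but it has [k] in both [peviku] and [pevike].
The underlying segment must be /tʃ/; palato-alveolar /tʃ/ and /dʒ/ become [k] and [g] when no front vowel follows, yielding [k] there.
From [nunotʃe] the stem 'star' is /nunotʃ/; when no front vowel follows this yields [nunoku].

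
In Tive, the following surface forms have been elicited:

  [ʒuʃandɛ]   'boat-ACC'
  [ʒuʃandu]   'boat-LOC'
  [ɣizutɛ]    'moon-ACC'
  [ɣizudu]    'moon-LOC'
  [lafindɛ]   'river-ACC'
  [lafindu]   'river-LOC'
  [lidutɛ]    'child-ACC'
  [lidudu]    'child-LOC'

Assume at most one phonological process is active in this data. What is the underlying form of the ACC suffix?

/-tɛ/

The ACC suffix surfaces as [-dɛ] and [-tɛ], depending on the final segment of the stem.
The LOC suffix, which begins with [d], is invariant after every stem; so [d] is not altered by any rule here.
So the underlying form is /-tɛ/, and voiceless stops become voiced after a nasal.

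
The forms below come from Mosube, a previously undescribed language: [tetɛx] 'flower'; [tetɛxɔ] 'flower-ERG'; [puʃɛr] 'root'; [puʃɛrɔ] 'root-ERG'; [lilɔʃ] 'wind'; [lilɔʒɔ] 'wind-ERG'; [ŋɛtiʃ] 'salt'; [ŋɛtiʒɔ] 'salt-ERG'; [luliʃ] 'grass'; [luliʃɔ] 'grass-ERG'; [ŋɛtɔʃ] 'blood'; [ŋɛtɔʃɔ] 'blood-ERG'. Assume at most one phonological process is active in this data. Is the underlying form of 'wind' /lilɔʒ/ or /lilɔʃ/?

'wind' shows [ʃ] ~ [ʒ] at the end of the stem ([lilɔʃ] vs [lilɔʒɔ]).
But 'grass' keeps [ʃ] in both environments ([luliʃ], [luliʃɔ]), so there is no rule changing /ʃ/ to [ʒ] before the ERG suffix.
Therefore /ʒ/ is basic and [ʃ] is derived by word-final obstruent devoicing (voiced obstruents become voiceless word-finally).

/lilɔʒ/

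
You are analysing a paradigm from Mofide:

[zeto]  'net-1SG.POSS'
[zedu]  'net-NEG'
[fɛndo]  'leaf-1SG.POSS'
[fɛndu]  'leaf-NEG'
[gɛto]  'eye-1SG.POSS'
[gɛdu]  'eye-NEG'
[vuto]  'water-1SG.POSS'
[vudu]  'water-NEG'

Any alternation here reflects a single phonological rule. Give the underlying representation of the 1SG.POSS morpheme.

The 1SG.POSS morpheme has two allomorphs, [-do] and [-to].
The NEG suffix, which begins with [d], is invariant after every stem; so [d] is not altered by any rule here.
The 1SG.POSS suffix is therefore /-to/ underlyingly, with post-nasal voicing: voiceless stops become voiced after a nasal.

/-to/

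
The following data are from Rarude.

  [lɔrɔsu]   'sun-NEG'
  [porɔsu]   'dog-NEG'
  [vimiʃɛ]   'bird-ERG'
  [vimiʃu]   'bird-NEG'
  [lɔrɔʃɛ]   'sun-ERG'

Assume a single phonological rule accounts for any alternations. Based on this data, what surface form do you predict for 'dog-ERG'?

The root 'sun' surfaces as [lɔrɔʃɛ] and [lɔrɔsu], with a stem-final [ʃ] ~ [s] alternation.
If /ʃ/ were underlying and a rule turned it into [s] before the NEG suffix, 'bird' would also alternate; but it has [ʃ] in both [vimiʃɛ] and [vimiʃu].
The alternation reflects palatalization before a front vowel: /s/ becomes palato-alveolar [ʃ] before a front vowel. /s/ is underlying.
The one attested form of 'dog', [porɔsu], shows underlying /porɔs/. Applying the same rule before a front vowel gives [porɔʃɛ].

[porɔʃɛ]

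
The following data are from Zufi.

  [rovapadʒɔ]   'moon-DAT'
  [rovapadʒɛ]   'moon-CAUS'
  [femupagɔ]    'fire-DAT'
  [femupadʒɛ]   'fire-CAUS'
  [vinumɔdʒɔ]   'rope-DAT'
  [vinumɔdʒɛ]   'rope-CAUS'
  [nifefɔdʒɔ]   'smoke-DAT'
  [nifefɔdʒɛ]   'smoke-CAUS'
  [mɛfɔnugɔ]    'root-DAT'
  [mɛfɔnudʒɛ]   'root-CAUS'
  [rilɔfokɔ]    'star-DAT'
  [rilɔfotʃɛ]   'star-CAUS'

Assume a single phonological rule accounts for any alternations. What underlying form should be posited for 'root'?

The stem for 'root' ends in [g] in [mɛfɔnugɔ] but [dʒ] in [mɛfɔnudʒɛ].
Compare 'moon', with invariant [dʒ] in [rovapadʒɔ] and [rovapadʒɛ]: an analysis with underlying /dʒ/ and a rule producing [g] before the DAT suffix would wrongly predict alternation here too.
So /g/ is underlying, and a rule of palatalization before a front vowel — /k/ and /g/ become palato-alveolar [tʃ] and [dʒ] before a front vowel — gives [dʒ].

/mɛfɔnug/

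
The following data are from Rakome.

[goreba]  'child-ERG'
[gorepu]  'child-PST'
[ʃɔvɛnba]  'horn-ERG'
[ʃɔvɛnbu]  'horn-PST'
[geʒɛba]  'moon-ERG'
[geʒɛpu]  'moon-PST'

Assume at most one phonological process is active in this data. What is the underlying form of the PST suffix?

/-pu/

The PST morpheme has two allomorphs, [-bu] and [-pu].
The ERG suffix, which begins with [b], is invariant after every stem; so [b] is not altered by any rule here.
So the underlying form is /-pu/, and voiceless stops become voiced after a nasal.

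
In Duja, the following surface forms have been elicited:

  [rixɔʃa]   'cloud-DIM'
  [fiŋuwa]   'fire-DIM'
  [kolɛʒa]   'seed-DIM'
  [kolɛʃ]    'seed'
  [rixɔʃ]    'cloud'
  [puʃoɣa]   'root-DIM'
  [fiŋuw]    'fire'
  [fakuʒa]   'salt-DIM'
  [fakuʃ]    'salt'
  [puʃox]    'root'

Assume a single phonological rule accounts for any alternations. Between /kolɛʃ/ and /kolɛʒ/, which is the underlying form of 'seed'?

/kolɛʒ/

The stem for 'seed' ends in [ʃ] in [kolɛʃ] but [ʒ] in [kolɛʒa].
Compare 'cloud', with invariant [ʃ] in [rixɔʃ] and [rixɔʃa]: an analysis with underlying /ʃ/ and a rule producing [ʒ] before the DIM suffix would wrongly predict alternation here too.
Therefore /ʒ/ is basic and [ʃ] is derived by word-final obstruent devoicing (voiced obstruents become voiceless word-finally).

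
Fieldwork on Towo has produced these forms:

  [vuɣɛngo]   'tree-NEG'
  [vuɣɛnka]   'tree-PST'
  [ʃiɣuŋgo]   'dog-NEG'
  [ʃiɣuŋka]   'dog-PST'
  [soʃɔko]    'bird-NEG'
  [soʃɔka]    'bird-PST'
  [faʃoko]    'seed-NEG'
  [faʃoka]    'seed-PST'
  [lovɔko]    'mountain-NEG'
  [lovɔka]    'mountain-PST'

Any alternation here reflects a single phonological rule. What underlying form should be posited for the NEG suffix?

The NEG morpheme has two allomorphs, [-go] and [-ko].
The PST suffix, which begins with [k], is invariant after every stem; so [k] is not altered by any rule here.
The NEG suffix is therefore /-go/ underlyingly, with post-vocalic devoicing: voiced stops become voiceless after a vowel.

/-go/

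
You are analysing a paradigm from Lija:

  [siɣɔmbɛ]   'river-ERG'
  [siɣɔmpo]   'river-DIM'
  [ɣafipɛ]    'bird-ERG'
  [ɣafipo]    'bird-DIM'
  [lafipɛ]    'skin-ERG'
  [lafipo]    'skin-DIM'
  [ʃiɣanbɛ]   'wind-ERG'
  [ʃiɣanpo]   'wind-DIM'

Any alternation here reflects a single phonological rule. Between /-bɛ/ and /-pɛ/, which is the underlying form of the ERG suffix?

The ERG suffix surfaces as [-bɛ] and [-pɛ], depending on the final segment of the stem.
The DIM suffix, which begins with [p], is invariant after every stem; so [p] is not altered by any rule here.
So the underlying form is /-bɛ/, and voiced stops become voiceless after a vowel.

/-bɛ/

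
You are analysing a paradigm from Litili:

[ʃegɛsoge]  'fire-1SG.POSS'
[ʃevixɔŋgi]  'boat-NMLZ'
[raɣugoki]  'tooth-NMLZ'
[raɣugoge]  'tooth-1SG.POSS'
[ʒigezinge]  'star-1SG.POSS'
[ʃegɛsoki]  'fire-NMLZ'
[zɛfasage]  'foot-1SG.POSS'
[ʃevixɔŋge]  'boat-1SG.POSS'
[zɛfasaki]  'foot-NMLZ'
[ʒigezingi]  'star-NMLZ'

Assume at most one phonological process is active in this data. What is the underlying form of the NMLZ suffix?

/-ki/

The NMLZ morpheme has two allomorphs, [-gi] and [-ki].
The 1SG.POSS suffix, which begins with [g], is invariant after every stem; so [g] is not altered by any rule here.
The NMLZ suffix is therefore /-ki/ underlyingly, with post-nasal voicing: voiceless stops become voiced after a nasal.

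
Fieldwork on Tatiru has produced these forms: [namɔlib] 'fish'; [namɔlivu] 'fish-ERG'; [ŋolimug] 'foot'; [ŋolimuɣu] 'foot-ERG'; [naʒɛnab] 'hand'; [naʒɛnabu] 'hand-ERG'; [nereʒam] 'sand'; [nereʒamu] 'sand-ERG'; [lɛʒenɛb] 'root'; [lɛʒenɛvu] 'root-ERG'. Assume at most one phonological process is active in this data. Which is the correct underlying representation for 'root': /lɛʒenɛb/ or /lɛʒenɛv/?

/lɛʒenɛv/

The stem for 'root' ends in [b] in [lɛʒenɛb] but [v] in [lɛʒenɛvu].
Compare 'hand', with invariant [b] in [naʒɛnab] and [naʒɛnabu]: an analysis with underlying /b/ and a rule producing [v] before the ERG suffix would wrongly predict alternation here too.
So /v/ is underlying, and a rule of word-final hardening — voiced fricatives become stops word-finally — gives [b].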